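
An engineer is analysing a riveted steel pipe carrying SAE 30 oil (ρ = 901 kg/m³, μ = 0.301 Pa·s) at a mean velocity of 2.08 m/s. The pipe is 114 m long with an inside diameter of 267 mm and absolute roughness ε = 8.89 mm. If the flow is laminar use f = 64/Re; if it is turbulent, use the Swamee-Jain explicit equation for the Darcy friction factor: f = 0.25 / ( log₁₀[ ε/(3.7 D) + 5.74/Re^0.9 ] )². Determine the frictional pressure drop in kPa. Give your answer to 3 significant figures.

Reynolds number Re = ρVD/μ = 901 · 2.08 · 0.267 / 0.301 = 1662.
Re < 2300 → laminar flow, so f = 64/Re = 64/1662 = 0.0385 (the turbulent correlation is not needed).
Darcy-Weisbach: ΔP = f(L/D)(ρV²/2) = 0.0385·(114/0.267)·(901·2.08²/2) = 0.0385·427·1949 = 3.204e+04 Pa.
ΔP = 3.204e+04 Pa = 32.0 kPa.

ΔP ≈ 32.0 kPa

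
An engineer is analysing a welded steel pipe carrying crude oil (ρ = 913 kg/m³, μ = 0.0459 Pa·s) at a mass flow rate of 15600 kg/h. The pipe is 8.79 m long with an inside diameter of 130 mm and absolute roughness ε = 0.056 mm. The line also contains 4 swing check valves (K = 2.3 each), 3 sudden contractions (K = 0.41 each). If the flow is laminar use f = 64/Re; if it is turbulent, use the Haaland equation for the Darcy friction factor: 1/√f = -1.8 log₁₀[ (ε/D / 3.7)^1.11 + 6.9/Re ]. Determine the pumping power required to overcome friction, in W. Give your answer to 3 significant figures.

P ≈ 4.19 W

ṁ = 15600 kg/h = 15600/3600 = 4.333 kg/s.
A = πD²/4 = π(0.13)²/4 = 0.01327 m²; mean velocity V = ṁ/(ρA) = 4.333/(913 · 0.01327) = 0.3576 m/s.
Reynolds number Re = ρVD/μ = 913 · 0.3576 · 0.13 / 0.0459 = 924.6.
Re < 2300 → laminar flow, so f = 64/Re = 64/924.6 = 0.06922 (the turbulent correlation is not needed).
Total minor-loss coefficient ΣK = 4·2.3 + 3·0.41 = 10.4.
ΔP = [f·L/D + ΣK]·(ρV²/2) = [0.06922·8.79/0.13 + 10.4]·(913·0.3576²/2) = [4.68 + 10.4]·58.37 = 882 Pa.
Q = ṁ/ρ = 4.333/913 = 0.004746 m³/s.
Pumping power P = QΔP = 0.004746·882 = 4.186 W = 4.19 W.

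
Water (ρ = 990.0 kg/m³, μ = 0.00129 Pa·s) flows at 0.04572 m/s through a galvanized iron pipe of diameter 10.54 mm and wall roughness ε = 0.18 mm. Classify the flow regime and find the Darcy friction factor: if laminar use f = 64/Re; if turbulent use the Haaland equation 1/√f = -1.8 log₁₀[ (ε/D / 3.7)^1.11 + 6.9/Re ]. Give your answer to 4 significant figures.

Re = ρVD/μ = 990·0.04572·0.01054/0.00129 = 369.8.
Re < 2300 → laminar, so f = 64/Re = 0.1731 (roughness is irrelevant in laminar flow).

f ≈ 0.1731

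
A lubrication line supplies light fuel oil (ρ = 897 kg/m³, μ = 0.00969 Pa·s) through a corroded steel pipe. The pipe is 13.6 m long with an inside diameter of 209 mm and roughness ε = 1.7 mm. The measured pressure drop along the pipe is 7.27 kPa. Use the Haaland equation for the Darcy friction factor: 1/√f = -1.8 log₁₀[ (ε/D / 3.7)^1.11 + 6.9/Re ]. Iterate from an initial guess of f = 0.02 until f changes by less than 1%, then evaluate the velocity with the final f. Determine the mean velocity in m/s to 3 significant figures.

Rearranging Darcy-Weisbach: V = √(2·ΔP·D/(f·L·ρ)). With ε/D = 0.0017/0.209 = 0.00813, iterate starting from f = 0.02:
  f = 0.02 → V = √(2·7270·0.209/(0.02·13.6·897)) = 3.529 m/s; Re = ρVD/μ = 6.828e+04; f → 0.03638
  f = 0.03638 → V = 2.617 m/s; Re = 5.063e+04; f → 0.03669
Converged (Δf/f < 1%). With the final f = 0.03669: V = √(2·7270·0.209/(0.03669·13.6·897)) = 2.606 m/s.

V ≈ 2.61 m/s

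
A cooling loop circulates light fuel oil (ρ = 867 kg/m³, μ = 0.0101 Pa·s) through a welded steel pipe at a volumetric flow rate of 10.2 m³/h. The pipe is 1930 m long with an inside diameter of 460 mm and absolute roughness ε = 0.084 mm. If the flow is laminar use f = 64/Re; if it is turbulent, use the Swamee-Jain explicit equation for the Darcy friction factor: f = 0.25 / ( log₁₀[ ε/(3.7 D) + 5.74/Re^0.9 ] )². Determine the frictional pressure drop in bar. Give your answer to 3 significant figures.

ΔP ≈ 5.03×10^-4 bar

Q = 10.2 m³/h = 10.2/3600 = 0.002833 m³/s.
Cross-sectional area A = πD²/4 = π(0.46)²/4 = 0.1662 m²; mean velocity V = Q/A = 0.002833/0.1662 = 0.01705 m/s.
Reynolds number Re = ρVD/μ = 867 · 0.01705 · 0.46 / 0.0101 = 673.2.
Re < 2300 → laminar flow, so f = 64/Re = 64/673.2 = 0.09507 (the turbulent correlation is not needed).
Darcy-Weisbach: ΔP = f(L/D)(ρV²/2) = 0.09507·(1930/0.46)·(867·0.01705²/2) = 0.09507·4196·0.126 = 50.26 Pa.
ΔP = 50.26 Pa = 5.03×10^-4 bar.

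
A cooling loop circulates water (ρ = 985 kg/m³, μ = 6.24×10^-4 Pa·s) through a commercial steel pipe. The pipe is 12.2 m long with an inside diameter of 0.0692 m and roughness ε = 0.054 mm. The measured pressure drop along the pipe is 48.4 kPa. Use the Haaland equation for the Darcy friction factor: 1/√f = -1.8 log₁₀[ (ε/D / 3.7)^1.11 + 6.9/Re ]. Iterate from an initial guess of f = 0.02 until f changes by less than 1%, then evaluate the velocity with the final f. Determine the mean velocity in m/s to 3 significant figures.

Rearranging Darcy-Weisbach: V = √(2·ΔP·D/(f·L·ρ)). With ε/D = 5.4e-05/0.0692 = 0.00078, iterate starting from f = 0.02:
  f = 0.02 → V = √(2·4.84e+04·0.0692/(0.02·12.2·985)) = 5.279 m/s; Re = ρVD/μ = 5.767e+05; f → 0.01908
  f = 0.01908 → V = 5.405 m/s; Re = 5.904e+05; f → 0.01907
Converged (Δf/f < 1%). With the final f = 0.01907: V = √(2·4.84e+04·0.0692/(0.01907·12.2·985)) = 5.407 m/s.

V ≈ 5.41 m/s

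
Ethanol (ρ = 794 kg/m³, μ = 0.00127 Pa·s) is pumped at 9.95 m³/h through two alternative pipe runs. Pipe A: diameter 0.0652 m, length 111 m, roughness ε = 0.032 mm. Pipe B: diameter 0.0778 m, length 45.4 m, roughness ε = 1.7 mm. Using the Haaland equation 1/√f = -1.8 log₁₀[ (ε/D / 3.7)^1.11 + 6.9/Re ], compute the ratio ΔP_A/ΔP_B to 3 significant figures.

ΔP_A/ΔP_B ≈ 2.73

Pipe A: V = Q/A = 0.002764/0.003339 = 0.8278 m/s; Re = 3.374e+04; ε/D = 0.000491; Haaland → f = 0.02388; ΔP_A = f(L/D)(ρV²/2) = 1.106e+04 Pa.
Pipe B: V = Q/A = 0.002764/0.004754 = 0.5814 m/s; Re = 2.828e+04; ε/D = 0.0219; Haaland → f = 0.0517; ΔP_B = f(L/D)(ρV²/2) = 4048 Pa.
ΔP_A/ΔP_B = 1.106e+04/4048 = 2.73.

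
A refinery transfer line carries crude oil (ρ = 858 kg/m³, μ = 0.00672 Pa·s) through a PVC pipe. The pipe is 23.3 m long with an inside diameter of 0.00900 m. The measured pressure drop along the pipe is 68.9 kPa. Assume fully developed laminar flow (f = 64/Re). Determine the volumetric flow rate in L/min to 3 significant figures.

Q ≈ 4.25 L/min

For laminar flow, f = 64/Re with Re = ρVD/μ, so Darcy-Weisbach reduces to ΔP = 32μLV/D². Solving for V: V = ΔP·D²/(32μL) = 6.89e+04·(0.009)²/(32·0.00672·23.3) = 1.114 m/s.
Check: Re = ρVD/μ = 858·1.114·0.009/0.00672 = 1280 < 2300, so the laminar assumption holds.
Q = V·A = 1.114·(π/4·0.009²) = 7.086e-05 m³/s = 4.25 L/min.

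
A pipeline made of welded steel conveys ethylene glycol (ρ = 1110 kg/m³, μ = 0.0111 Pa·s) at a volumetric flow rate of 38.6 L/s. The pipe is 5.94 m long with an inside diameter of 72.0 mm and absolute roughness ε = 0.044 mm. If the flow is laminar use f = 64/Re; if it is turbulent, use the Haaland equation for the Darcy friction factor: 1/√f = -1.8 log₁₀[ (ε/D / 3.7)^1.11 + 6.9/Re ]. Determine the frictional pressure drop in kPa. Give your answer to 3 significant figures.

Q = 38.6 L/s = 38.6/1000 = 0.0386 m³/s.
Cross-sectional area A = πD²/4 = π(0.072)²/4 = 0.004072 m²; mean velocity V = Q/A = 0.0386/0.004072 = 9.481 m/s.
Reynolds number Re = ρVD/μ = 1110 · 9.481 · 0.072 / 0.0111 = 6.826e+04.
Re > 4000 → turbulent. Relative roughness ε/D = 4.4e-05/0.072 = 0.000611. Haaland: 1/√f = -1.8 log₁₀[(0.000611/3.7)^1.11 + 6.9/6.826e+04] = -1.8 log₁₀[6.34e-05 + 0.000101] = 6.811, so f = 0.02156.
Darcy-Weisbach: ΔP = f(L/D)(ρV²/2) = 0.02156·(5.94/0.072)·(1110·9.481²/2) = 0.02156·82.5·4.988e+04 = 8.871e+04 Pa.
ΔP = 8.871e+04 Pa = 88.7 kPa.

ΔP ≈ 88.7 kPa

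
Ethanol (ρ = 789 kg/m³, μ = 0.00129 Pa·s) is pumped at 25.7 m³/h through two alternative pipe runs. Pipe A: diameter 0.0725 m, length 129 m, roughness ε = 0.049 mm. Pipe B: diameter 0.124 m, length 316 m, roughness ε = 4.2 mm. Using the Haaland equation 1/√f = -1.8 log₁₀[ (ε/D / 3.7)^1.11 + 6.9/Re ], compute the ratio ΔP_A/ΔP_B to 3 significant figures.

Pipe A: V = Q/A = 0.007139/0.004128 = 1.729 m/s; Re = 7.668e+04; ε/D = 0.000676; Haaland → f = 0.02145; ΔP_A = f(L/D)(ρV²/2) = 4.502e+04 Pa.
Pipe B: V = Q/A = 0.007139/0.01208 = 0.5911 m/s; Re = 4.483e+04; ε/D = 0.0339; Haaland → f = 0.06094; ΔP_B = f(L/D)(ρV²/2) = 2.141e+04 Pa.
ΔP_A/ΔP_B = 4.502e+04/2.141e+04 = 2.10.

ΔP_A/ΔP_B ≈ 2.10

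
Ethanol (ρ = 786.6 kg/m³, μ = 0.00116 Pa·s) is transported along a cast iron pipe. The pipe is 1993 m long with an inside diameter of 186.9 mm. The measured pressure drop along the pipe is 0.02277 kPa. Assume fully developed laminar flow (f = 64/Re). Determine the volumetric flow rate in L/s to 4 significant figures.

For laminar flow, f = 64/Re with Re = ρVD/μ, so Darcy-Weisbach reduces to ΔP = 32μLV/D². Solving for V: V = ΔP·D²/(32μL) = 22.77·(0.1869)²/(32·0.00116·1993) = 0.01075 m/s.
Check: Re = ρVD/μ = 786.6·0.01075·0.1869/0.00116 = 1363 < 2300, so the laminar assumption holds.
Q = V·A = 0.01075·(π/4·0.1869²) = 0.000295 m³/s = 0.2950 L/s.

Q ≈ 0.2950 L/s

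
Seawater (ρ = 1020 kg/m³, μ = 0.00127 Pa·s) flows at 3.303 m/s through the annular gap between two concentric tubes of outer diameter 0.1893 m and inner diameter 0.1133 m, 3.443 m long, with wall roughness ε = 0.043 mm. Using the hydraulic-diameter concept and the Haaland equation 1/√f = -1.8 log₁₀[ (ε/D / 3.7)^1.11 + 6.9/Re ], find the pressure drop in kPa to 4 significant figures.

Hydraulic diameter D_h = 4A/P = D_o - D_i = 0.1893 - 0.1133 = 0.076 m.
Re = ρVD_h/μ = 1020·3.303·0.076/0.00127 = 2.016e+05.
ε/D_h = 4.3e-05/0.076 = 0.000566; Haaland gives 1/√f = -1.8 log₁₀[5.82e-05+3.42e-05] = 7.262, so f = 0.01896.
ΔP = f(L/D_h)(ρV²/2) = 0.01896·3.443/0.076·5564 = 4780 Pa.
ΔP = 4.780 kPa.

ΔP ≈ 4.780 kPa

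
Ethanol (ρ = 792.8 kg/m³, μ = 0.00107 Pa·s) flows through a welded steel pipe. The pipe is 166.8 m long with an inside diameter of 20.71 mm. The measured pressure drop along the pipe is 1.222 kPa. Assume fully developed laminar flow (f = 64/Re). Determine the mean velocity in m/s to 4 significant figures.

For laminar flow, f = 64/Re with Re = ρVD/μ, so Darcy-Weisbach reduces to ΔP = 32μLV/D². Solving for V: V = ΔP·D²/(32μL) = 1222·(0.02071)²/(32·0.00107·166.8) = 0.09177 m/s.
Check: Re = ρVD/μ = 792.8·0.09177·0.02071/0.00107 = 1408 < 2300, so the laminar assumption holds.

V ≈ 0.09177 m/s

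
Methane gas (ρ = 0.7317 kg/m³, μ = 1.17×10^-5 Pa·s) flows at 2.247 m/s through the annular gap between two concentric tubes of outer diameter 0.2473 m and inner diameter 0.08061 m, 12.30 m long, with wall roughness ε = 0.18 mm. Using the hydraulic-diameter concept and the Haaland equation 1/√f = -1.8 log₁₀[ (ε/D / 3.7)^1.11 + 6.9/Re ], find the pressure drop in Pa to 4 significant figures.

ΔP ≈ 3.675 Pa

Hydraulic diameter D_h = 4A/P = D_o - D_i = 0.2473 - 0.08061 = 0.1667 m.
Re = ρVD_h/μ = 0.7317·2.247·0.1667/1.17e-05 = 2.342e+04.
ε/D_h = 0.00018/0.1667 = 0.00108; Haaland gives 1/√f = -1.8 log₁₀[0.000119+0.000295] = 6.09, so f = 0.02696.
ΔP = f(L/D_h)(ρV²/2) = 0.02696·12.3/0.1667·1.847 = 3.675 Pa.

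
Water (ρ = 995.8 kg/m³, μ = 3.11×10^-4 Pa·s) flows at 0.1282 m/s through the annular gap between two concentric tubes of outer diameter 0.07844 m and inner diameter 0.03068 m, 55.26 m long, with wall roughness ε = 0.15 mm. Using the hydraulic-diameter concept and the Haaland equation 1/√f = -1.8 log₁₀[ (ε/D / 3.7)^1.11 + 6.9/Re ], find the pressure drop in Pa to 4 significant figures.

Hydraulic diameter D_h = 4A/P = D_o - D_i = 0.07844 - 0.03068 = 0.04776 m.
Re = ρVD_h/μ = 995.8·0.1282·0.04776/0.000311 = 1.96e+04.
ε/D_h = 0.00015/0.04776 = 0.00314; Haaland gives 1/√f = -1.8 log₁₀[0.00039+0.000352] = 5.633, so f = 0.03151.
ΔP = f(L/D_h)(ρV²/2) = 0.03151·55.26/0.04776·8.183 = 298.3 Pa.

ΔP ≈ 298.3 Pa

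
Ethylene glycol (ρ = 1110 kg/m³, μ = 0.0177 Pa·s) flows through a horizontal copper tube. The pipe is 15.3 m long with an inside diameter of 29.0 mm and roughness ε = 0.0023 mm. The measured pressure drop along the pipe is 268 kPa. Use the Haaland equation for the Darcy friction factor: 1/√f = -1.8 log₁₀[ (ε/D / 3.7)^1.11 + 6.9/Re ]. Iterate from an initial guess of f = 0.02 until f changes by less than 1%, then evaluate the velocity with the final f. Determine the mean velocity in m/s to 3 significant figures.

Rearranging Darcy-Weisbach: V = √(2·ΔP·D/(f·L·ρ)). With ε/D = 2.3e-06/0.029 = 7.93e-05, iterate starting from f = 0.02:
  f = 0.02 → V = √(2·2.68e+05·0.029/(0.02·15.3·1110)) = 6.765 m/s; Re = ρVD/μ = 1.23e+04; f → 0.02929
  f = 0.02929 → V = 5.59 m/s; Re = 1.017e+04; f → 0.03083
  f = 0.03083 → V = 5.449 m/s; Re = 9909; f → 0.03104
Converged (Δf/f < 1%). With the final f = 0.03104: V = √(2·2.68e+05·0.029/(0.03104·15.3·1110)) = 5.43 m/s.

V ≈ 5.43 m/s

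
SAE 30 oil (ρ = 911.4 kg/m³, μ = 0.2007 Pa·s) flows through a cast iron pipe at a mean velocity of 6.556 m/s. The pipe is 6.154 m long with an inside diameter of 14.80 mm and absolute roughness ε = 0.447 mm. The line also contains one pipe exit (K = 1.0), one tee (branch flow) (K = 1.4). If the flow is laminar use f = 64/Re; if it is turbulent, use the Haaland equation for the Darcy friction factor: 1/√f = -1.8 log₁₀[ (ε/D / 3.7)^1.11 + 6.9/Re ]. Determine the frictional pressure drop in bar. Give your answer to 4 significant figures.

Reynolds number Re = ρVD/μ = 911.4 · 6.556 · 0.0148 / 0.201 = 440.6.
Re < 2300 → laminar flow, so f = 64/Re = 64/440.6 = 0.1453 (the turbulent correlation is not needed).
Total minor-loss coefficient ΣK = 1·1 + 1·1.4 = 2.4.
ΔP = [f·L/D + ΣK]·(ρV²/2) = [0.1453·6.154/0.0148 + 2.4]·(911.4·6.556²/2) = [60.4 + 2.4]·1.959e+04 = 1.23e+06 Pa.
ΔP = 1.23e+06 Pa = 12.30 bar.

ΔP ≈ 12.30 bar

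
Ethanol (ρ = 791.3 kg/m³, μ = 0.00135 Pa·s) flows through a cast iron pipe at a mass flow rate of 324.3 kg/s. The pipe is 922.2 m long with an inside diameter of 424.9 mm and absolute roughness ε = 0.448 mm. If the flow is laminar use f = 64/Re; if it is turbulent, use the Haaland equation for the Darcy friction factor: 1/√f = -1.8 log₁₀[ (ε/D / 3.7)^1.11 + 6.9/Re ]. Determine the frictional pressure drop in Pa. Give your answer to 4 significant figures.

A = πD²/4 = π(0.4249)²/4 = 0.1418 m²; mean velocity V = ṁ/(ρA) = 324.3/(791.3 · 0.1418) = 2.89 m/s.
Reynolds number Re = ρVD/μ = 791.3 · 2.89 · 0.4249 / 0.00135 = 7.198e+05.
Re > 4000 → turbulent. Relative roughness ε/D = 0.000448/0.4249 = 0.00105. Haaland: 1/√f = -1.8 log₁₀[(0.00105/3.7)^1.11 + 6.9/7.198e+05] = -1.8 log₁₀[0.000116 + 9.59e-06] = 7.021, so f = 0.02028.
Darcy-Weisbach: ΔP = f(L/D)(ρV²/2) = 0.02028·(922.2/0.4249)·(791.3·2.89²/2) = 0.02028·2170·3305 = 1.455e+05 Pa.

ΔP ≈ 145500 Pa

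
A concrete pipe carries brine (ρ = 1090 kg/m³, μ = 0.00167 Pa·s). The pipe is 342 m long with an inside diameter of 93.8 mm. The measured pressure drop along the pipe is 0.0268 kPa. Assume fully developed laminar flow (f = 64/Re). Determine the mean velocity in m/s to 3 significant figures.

V ≈ 0.0129 m/s

For laminar flow, f = 64/Re with Re = ρVD/μ, so Darcy-Weisbach reduces to ΔP = 32μLV/D². Solving for V: V = ΔP·D²/(32μL) = 26.8·(0.0938)²/(32·0.00167·342) = 0.0129 m/s.
Check: Re = ρVD/μ = 1090·0.0129·0.0938/0.00167 = 789.9 < 2300, so the laminar assumption holds.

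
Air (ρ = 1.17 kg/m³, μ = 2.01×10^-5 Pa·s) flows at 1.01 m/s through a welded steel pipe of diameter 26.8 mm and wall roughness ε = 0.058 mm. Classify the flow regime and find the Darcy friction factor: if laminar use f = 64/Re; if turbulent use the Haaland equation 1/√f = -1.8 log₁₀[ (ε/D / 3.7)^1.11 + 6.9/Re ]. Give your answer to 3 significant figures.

Re = ρVD/μ = 1.17·1.01·0.0268/2.01e-05 = 1576.
Re < 2300 → laminar, so f = 64/Re = 0.04062 (roughness is irrelevant in laminar flow).

f ≈ 0.0406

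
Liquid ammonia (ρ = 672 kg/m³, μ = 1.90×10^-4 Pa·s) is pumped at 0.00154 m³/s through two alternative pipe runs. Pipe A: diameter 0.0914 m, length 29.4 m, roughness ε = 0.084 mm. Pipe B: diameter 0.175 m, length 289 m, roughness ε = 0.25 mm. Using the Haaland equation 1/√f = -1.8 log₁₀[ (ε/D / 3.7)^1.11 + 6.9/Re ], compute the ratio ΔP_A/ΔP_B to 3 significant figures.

Pipe A: V = Q/A = 0.00154/0.006561 = 0.2347 m/s; Re = 7.588e+04; ε/D = 0.000919; Haaland → f = 0.02231; ΔP_A = f(L/D)(ρV²/2) = 132.8 Pa.
Pipe B: V = Q/A = 0.00154/0.02405 = 0.06403 m/s; Re = 3.963e+04; ε/D = 0.00143; Haaland → f = 0.02559; ΔP_B = f(L/D)(ρV²/2) = 58.21 Pa.
ΔP_A/ΔP_B = 132.8/58.21 = 2.28.

ΔP_A/ΔP_B ≈ 2.28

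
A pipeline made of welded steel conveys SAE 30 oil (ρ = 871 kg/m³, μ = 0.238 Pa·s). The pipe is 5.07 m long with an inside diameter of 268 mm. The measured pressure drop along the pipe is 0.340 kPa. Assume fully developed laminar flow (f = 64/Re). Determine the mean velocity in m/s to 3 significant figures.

V ≈ 0.632 m/s

For laminar flow, f = 64/Re with Re = ρVD/μ, so Darcy-Weisbach reduces to ΔP = 32μLV/D². Solving for V: V = ΔP·D²/(32μL) = 340·(0.268)²/(32·0.238·5.07) = 0.6324 m/s.
Check: Re = ρVD/μ = 871·0.6324·0.268/0.238 = 620.3 < 2300, so the laminar assumption holds.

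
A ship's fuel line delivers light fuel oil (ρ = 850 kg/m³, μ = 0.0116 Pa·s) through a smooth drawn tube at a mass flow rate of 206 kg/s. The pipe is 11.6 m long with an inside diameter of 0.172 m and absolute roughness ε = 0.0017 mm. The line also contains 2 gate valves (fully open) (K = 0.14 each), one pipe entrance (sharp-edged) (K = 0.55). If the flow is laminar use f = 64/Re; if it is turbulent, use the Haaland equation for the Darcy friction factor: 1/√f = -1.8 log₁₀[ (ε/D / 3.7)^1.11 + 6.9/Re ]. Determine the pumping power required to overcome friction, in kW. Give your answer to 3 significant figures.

P ≈ 22.1 kW

A = πD²/4 = π(0.172)²/4 = 0.02324 m²; mean velocity V = ṁ/(ρA) = 206/(850 · 0.02324) = 10.43 m/s.
Reynolds number Re = ρVD/μ = 850 · 10.43 · 0.172 / 0.0116 = 1.315e+05.
Re > 4000 → turbulent. Relative roughness ε/D = 1.7e-06/0.172 = 9.88e-06. Haaland: 1/√f = -1.8 log₁₀[(9.88e-06/3.7)^1.11 + 6.9/1.315e+05] = -1.8 log₁₀[6.51e-07 + 5.25e-05] = 7.694, so f = 0.01689.
Total minor-loss coefficient ΣK = 2·0.14 + 1·0.55 = 0.83.
ΔP = [f·L/D + ΣK]·(ρV²/2) = [0.01689·11.6/0.172 + 0.83]·(850·10.43²/2) = [1.139 + 0.83]·4.624e+04 = 9.105e+04 Pa.
Q = ṁ/ρ = 206/850 = 0.2424 m³/s.
Pumping power P = QΔP = 0.2424·9.105e+04 = 22070 W = 22.1 kW.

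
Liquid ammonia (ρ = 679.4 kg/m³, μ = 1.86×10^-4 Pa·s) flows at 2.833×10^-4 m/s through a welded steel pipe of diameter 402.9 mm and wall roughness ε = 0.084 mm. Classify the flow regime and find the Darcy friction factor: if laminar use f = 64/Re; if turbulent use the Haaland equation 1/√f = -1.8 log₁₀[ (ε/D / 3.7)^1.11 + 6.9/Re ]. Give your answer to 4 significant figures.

Re = ρVD/μ = 679.4·0.0002833·0.4029/0.000186 = 416.9.
Re < 2300 → laminar, so f = 64/Re = 0.1535 (roughness is irrelevant in laminar flow).

f ≈ 0.1535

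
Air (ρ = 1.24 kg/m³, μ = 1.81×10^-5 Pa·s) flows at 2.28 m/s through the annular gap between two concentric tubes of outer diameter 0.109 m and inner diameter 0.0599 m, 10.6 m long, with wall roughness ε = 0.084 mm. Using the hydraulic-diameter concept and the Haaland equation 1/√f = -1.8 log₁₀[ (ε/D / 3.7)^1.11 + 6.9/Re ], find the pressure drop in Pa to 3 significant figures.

Hydraulic diameter D_h = 4A/P = D_o - D_i = 0.109 - 0.0599 = 0.0491 m.
Re = ρVD_h/μ = 1.24·2.28·0.0491/1.81e-05 = 7669.
ε/D_h = 8.4e-05/0.0491 = 0.00171; Haaland gives 1/√f = -1.8 log₁₀[0.000199+0.0009] = 5.327, so f = 0.03524.
ΔP = f(L/D_h)(ρV²/2) = 0.03524·10.6/0.0491·3.223 = 24.52 Pa.

ΔP ≈ 24.5 Pa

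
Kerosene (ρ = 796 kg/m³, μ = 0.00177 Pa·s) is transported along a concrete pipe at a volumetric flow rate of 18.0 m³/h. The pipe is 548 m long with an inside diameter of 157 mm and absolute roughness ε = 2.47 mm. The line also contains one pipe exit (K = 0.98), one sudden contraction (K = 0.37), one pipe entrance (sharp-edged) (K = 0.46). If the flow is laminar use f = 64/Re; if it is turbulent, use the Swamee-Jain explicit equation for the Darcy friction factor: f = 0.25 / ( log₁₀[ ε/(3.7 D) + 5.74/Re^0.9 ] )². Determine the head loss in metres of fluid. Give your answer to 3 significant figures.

h_f ≈ 0.570 m

Q = 18.0 m³/h = 18.0/3600 = 0.005 m³/s.
Cross-sectional area A = πD²/4 = π(0.157)²/4 = 0.01936 m²; mean velocity V = Q/A = 0.005/0.01936 = 0.2583 m/s.
Reynolds number Re = ρVD/μ = 796 · 0.2583 · 0.157 / 0.00177 = 1.824e+04.
Re > 4000 → turbulent. Relative roughness ε/D = 0.00247/0.157 = 0.0157. Swamee-Jain: f = 0.25/(log₁₀[0.0157/3.7 + 5.74/1.824e+04^0.9])² = 0.25/(log₁₀[0.00425 + 0.00084])² = 0.25/(-2.293)² = 0.04754.
Total minor-loss coefficient ΣK = 1·0.98 + 1·0.37 + 1·0.46 = 1.81.
ΔP = [f·L/D + ΣK]·(ρV²/2) = [0.04754·548/0.157 + 1.81]·(796·0.2583²/2) = [165.9 + 1.81]·26.55 = 4454 Pa.
Head loss h_f = ΔP/(ρg) = 4454/(796·9.81) = 0.570 m.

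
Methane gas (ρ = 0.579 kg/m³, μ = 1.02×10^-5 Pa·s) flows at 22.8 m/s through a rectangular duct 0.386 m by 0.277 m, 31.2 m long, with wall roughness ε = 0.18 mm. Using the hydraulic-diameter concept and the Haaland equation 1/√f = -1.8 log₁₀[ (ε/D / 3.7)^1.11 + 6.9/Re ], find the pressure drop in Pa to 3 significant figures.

ΔP ≈ 263 Pa

Hydraulic diameter D_h = 4A/P = 4·(0.386·0.277)/(2·(0.386+0.277)) = 0.4277/1.326 = 0.3225 m.
Re = ρVD_h/μ = 0.579·22.8·0.3225/1.02e-05 = 4.174e+05.
ε/D_h = 0.00018/0.3225 = 0.000558; Haaland gives 1/√f = -1.8 log₁₀[5.73e-05+1.65e-05] = 7.437, so f = 0.01808.
ΔP = f(L/D_h)(ρV²/2) = 0.01808·31.2/0.3225·150.5 = 263.2 Pa.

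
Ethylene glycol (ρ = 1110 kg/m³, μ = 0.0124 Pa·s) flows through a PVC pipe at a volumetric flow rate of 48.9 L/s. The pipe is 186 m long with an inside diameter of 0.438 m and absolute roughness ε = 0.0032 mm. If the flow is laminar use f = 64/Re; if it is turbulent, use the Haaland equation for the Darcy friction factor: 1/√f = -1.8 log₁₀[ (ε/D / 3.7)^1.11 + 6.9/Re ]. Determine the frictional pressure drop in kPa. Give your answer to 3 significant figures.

Q = 48.9 L/s = 48.9/1000 = 0.0489 m³/s.
Cross-sectional area A = πD²/4 = π(0.438)²/4 = 0.1507 m²; mean velocity V = Q/A = 0.0489/0.1507 = 0.3245 m/s.
Reynolds number Re = ρVD/μ = 1110 · 0.3245 · 0.438 / 0.0124 = 1.272e+04.
Re > 4000 → turbulent. Relative roughness ε/D = 3.2e-06/0.438 = 7.31e-06. Haaland: 1/√f = -1.8 log₁₀[(7.31e-06/3.7)^1.11 + 6.9/1.272e+04] = -1.8 log₁₀[4.66e-07 + 0.000542] = 5.878, so f = 0.02895.
Darcy-Weisbach: ΔP = f(L/D)(ρV²/2) = 0.02895·(186/0.438)·(1110·0.3245²/2) = 0.02895·424.7·58.46 = 718.5 Pa.
ΔP = 718.5 Pa = 0.719 kPa.

ΔP ≈ 0.719 kPa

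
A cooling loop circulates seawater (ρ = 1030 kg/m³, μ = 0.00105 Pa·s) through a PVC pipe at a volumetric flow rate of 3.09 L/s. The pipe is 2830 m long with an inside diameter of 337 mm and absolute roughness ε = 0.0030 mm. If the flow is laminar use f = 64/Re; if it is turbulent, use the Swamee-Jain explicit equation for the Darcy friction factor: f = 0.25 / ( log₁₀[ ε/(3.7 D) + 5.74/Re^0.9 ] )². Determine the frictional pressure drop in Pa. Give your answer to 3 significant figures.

ΔP ≈ 155 Pa

Q = 3.09 L/s = 3.09/1000 = 0.00309 m³/s.
Cross-sectional area A = πD²/4 = π(0.337)²/4 = 0.0892 m²; mean velocity V = Q/A = 0.00309/0.0892 = 0.03464 m/s.
Reynolds number Re = ρVD/μ = 1030 · 0.03464 · 0.337 / 0.00105 = 1.145e+04.
Re > 4000 → turbulent. Relative roughness ε/D = 3e-06/0.337 = 8.9e-06. Swamee-Jain: f = 0.25/(log₁₀[8.9e-06/3.7 + 5.74/1.145e+04^0.9])² = 0.25/(log₁₀[2.41e-06 + 0.00128])² = 0.25/(-2.893)² = 0.02987.
Darcy-Weisbach: ΔP = f(L/D)(ρV²/2) = 0.02987·(2830/0.337)·(1030·0.03464²/2) = 0.02987·8398·0.6181 = 155 Pa.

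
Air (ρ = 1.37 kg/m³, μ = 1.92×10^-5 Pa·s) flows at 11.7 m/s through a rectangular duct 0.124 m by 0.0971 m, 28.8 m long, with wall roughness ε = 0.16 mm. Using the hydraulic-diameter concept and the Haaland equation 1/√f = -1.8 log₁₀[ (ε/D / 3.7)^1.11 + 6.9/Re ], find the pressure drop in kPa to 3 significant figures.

Hydraulic diameter D_h = 4A/P = 4·(0.124·0.0971)/(2·(0.124+0.0971)) = 0.04816/0.4422 = 0.1089 m.
Re = ρVD_h/μ = 1.37·11.7·0.1089/1.92e-05 = 9.093e+04.
ε/D_h = 0.00016/0.1089 = 0.00147; Haaland gives 1/√f = -1.8 log₁₀[0.000168+7.59e-05] = 6.504, so f = 0.02364.
ΔP = f(L/D_h)(ρV²/2) = 0.02364·28.8/0.1089·93.77 = 586.2 Pa.
ΔP = 0.586 kPa.

ΔP ≈ 0.586 kPa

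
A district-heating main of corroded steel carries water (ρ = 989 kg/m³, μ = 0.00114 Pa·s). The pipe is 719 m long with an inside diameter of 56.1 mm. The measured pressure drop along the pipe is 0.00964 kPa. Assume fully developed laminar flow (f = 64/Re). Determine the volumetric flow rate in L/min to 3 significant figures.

Q ≈ 0.172 L/min

For laminar flow, f = 64/Re with Re = ρVD/μ, so Darcy-Weisbach reduces to ΔP = 32μLV/D². Solving for V: V = ΔP·D²/(32μL) = 9.64·(0.0561)²/(32·0.00114·719) = 0.001157 m/s.
Check: Re = ρVD/μ = 989·0.001157·0.0561/0.00114 = 56.3 < 2300, so the laminar assumption holds.
Q = V·A = 0.001157·(π/4·0.0561²) = 2.859e-06 m³/s = 0.172 L/min.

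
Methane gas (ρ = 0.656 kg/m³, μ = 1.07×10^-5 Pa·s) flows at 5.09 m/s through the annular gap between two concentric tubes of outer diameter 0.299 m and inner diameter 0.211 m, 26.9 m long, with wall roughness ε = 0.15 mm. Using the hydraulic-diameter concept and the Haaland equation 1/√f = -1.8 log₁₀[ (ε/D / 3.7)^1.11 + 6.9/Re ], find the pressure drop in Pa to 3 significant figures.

ΔP ≈ 71.5 Pa

Hydraulic diameter D_h = 4A/P = D_o - D_i = 0.299 - 0.211 = 0.088 m.
Re = ρVD_h/μ = 0.656·5.09·0.088/1.07e-05 = 2.746e+04.
ε/D_h = 0.00015/0.088 = 0.0017; Haaland gives 1/√f = -1.8 log₁₀[0.000198+0.000251] = 6.026, so f = 0.02754.
ΔP = f(L/D_h)(ρV²/2) = 0.02754·26.9/0.088·8.498 = 71.54 Pa.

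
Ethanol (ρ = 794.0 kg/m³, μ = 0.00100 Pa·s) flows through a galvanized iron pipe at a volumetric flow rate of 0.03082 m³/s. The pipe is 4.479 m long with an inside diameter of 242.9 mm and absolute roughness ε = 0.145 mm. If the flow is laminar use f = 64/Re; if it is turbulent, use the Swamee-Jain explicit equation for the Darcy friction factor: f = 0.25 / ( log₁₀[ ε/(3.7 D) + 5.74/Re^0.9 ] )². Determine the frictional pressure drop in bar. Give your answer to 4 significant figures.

Cross-sectional area A = πD²/4 = π(0.2429)²/4 = 0.04634 m²; mean velocity V = Q/A = 0.03082/0.04634 = 0.6651 m/s.
Reynolds number Re = ρVD/μ = 794 · 0.6651 · 0.2429 / 0.001 = 1.283e+05.
Re > 4000 → turbulent. Relative roughness ε/D = 0.000145/0.2429 = 0.000597. Swamee-Jain: f = 0.25/(log₁₀[0.000597/3.7 + 5.74/1.283e+05^0.9])² = 0.25/(log₁₀[0.000161 + 0.000145])² = 0.25/(-3.514)² = 0.02025.
Darcy-Weisbach: ΔP = f(L/D)(ρV²/2) = 0.02025·(4.479/0.2429)·(794·0.6651²/2) = 0.02025·18.44·175.6 = 65.57 Pa.
ΔP = 65.57 Pa = 6.557×10^-4 bar.

ΔP ≈ 6.557×10^-4 bar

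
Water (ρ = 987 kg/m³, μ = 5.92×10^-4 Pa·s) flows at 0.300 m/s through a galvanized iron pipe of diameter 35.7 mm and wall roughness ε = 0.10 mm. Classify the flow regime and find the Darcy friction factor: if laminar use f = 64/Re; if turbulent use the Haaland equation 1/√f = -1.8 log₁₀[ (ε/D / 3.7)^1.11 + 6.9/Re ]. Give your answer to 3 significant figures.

f ≈ 0.0314

Re = ρVD/μ = 987·0.3·0.0357/0.000592 = 1.786e+04.
Re > 4000 → turbulent. ε/D = 0.0001/0.0357 = 0.0028; Haaland: 1/√f = -1.8 log₁₀[0.000343 + 0.000386] = 5.646, so f = 0.03137.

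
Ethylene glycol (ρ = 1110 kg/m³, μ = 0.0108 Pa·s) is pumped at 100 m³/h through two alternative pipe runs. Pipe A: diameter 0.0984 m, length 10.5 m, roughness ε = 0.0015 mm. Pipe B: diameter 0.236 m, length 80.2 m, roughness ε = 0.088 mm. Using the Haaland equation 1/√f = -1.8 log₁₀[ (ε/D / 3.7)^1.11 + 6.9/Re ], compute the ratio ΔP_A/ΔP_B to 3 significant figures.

ΔP_A/ΔP_B ≈ 8.22

Pipe A: V = Q/A = 0.02778/0.007605 = 3.653 m/s; Re = 3.694e+04; ε/D = 1.52e-05; Haaland → f = 0.02223; ΔP_A = f(L/D)(ρV²/2) = 1.756e+04 Pa.
Pipe B: V = Q/A = 0.02778/0.04374 = 0.635 m/s; Re = 1.54e+04; ε/D = 0.000373; Haaland → f = 0.02809; ΔP_B = f(L/D)(ρV²/2) = 2137 Pa.
ΔP_A/ΔP_B = 1.756e+04/2137 = 8.22.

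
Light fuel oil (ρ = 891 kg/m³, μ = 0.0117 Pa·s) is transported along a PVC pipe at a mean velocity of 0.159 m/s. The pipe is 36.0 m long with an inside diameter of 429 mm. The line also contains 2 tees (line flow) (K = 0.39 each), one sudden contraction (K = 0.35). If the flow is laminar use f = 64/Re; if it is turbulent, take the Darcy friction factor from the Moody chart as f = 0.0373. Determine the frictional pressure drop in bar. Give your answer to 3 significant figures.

ΔP ≈ 4.80×10^-4 bar

Reynolds number Re = ρVD/μ = 891 · 0.159 · 0.429 / 0.0117 = 5195.
Re > 4000 → turbulent; use the Moody-chart value f = 0.0373.
Total minor-loss coefficient ΣK = 2·0.39 + 1·0.35 = 1.13.
ΔP = [f·L/D + ΣK]·(ρV²/2) = [0.0373·36/0.429 + 1.13]·(891·0.159²/2) = [3.13 + 1.13]·11.26 = 47.98 Pa.
ΔP = 47.98 Pa = 4.80×10^-4 bar.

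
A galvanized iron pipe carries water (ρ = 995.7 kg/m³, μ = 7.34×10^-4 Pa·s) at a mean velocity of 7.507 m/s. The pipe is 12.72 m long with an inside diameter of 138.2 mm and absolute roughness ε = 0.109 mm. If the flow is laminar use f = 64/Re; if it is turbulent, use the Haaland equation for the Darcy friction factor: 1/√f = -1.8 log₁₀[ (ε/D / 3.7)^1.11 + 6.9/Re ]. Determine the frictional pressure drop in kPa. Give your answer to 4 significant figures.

ΔP ≈ 48.58 kPa

Reynolds number Re = ρVD/μ = 995.7 · 7.507 · 0.1382 / 0.000734 = 1.407e+06.
Re > 4000 → turbulent. Relative roughness ε/D = 0.000109/0.1382 = 0.000789. Haaland: 1/√f = -1.8 log₁₀[(0.000789/3.7)^1.11 + 6.9/1.407e+06] = -1.8 log₁₀[8.41e-05 + 4.9e-06] = 7.291, so f = 0.01881.
Darcy-Weisbach: ΔP = f(L/D)(ρV²/2) = 0.01881·(12.72/0.1382)·(995.7·7.507²/2) = 0.01881·92.04·2.806e+04 = 4.858e+04 Pa.
ΔP = 4.858e+04 Pa = 48.58 kPa.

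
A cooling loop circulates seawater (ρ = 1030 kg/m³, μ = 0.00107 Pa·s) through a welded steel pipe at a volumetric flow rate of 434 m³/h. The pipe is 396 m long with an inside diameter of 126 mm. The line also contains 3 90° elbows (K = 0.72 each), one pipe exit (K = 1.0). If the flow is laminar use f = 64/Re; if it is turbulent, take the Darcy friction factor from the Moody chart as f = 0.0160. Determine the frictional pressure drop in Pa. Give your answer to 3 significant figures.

ΔP ≈ 2.57×10^6 Pa

Q = 434 m³/h = 434/3600 = 0.1206 m³/s.
Cross-sectional area A = πD²/4 = π(0.126)²/4 = 0.01247 m²; mean velocity V = Q/A = 0.1206/0.01247 = 9.668 m/s.
Reynolds number Re = ρVD/μ = 1030 · 9.668 · 0.126 / 0.00107 = 1.173e+06.
Re > 4000 → turbulent; use the Moody-chart value f = 0.0160.
Total minor-loss coefficient ΣK = 3·0.72 + 1·1 = 3.16.
ΔP = [f·L/D + ΣK]·(ρV²/2) = [0.016·396/0.126 + 3.16]·(1030·9.668²/2) = [50.29 + 3.16]·4.814e+04 = 2.573e+06 Pa.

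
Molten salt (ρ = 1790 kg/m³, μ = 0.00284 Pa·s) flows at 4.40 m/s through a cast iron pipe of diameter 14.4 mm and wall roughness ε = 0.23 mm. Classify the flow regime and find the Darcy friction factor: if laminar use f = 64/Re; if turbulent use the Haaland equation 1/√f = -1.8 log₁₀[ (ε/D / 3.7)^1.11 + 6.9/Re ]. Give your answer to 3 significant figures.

Re = ρVD/μ = 1790·4.4·0.0144/0.00284 = 3.993e+04.
Re > 4000 → turbulent. ε/D = 0.00023/0.0144 = 0.016; Haaland: 1/√f = -1.8 log₁₀[0.00237 + 0.000173] = 4.67, so f = 0.04585.

f ≈ 0.0459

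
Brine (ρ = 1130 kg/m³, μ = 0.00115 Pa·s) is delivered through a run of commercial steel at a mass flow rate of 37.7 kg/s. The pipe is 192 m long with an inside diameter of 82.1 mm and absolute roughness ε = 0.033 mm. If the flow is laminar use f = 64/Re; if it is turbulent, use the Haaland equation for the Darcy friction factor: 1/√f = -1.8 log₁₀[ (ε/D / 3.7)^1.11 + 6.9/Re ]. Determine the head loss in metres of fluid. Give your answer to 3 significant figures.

h_f ≈ 80.0 m

A = πD²/4 = π(0.0821)²/4 = 0.005294 m²; mean velocity V = ṁ/(ρA) = 37.7/(1130 · 0.005294) = 6.302 m/s.
Reynolds number Re = ρVD/μ = 1130 · 6.302 · 0.0821 / 0.00115 = 5.084e+05.
Re > 4000 → turbulent. Relative roughness ε/D = 3.3e-05/0.0821 = 0.000402. Haaland: 1/√f = -1.8 log₁₀[(0.000402/3.7)^1.11 + 6.9/5.084e+05] = -1.8 log₁₀[3.98e-05 + 1.36e-05] = 7.691, so f = 0.01691.
Darcy-Weisbach: ΔP = f(L/D)(ρV²/2) = 0.01691·(192/0.0821)·(1130·6.302²/2) = 0.01691·2339·2.244e+04 = 8.872e+05 Pa.
Head loss h_f = ΔP/(ρg) = 8.872e+05/(1130·9.81) = 80.0 m.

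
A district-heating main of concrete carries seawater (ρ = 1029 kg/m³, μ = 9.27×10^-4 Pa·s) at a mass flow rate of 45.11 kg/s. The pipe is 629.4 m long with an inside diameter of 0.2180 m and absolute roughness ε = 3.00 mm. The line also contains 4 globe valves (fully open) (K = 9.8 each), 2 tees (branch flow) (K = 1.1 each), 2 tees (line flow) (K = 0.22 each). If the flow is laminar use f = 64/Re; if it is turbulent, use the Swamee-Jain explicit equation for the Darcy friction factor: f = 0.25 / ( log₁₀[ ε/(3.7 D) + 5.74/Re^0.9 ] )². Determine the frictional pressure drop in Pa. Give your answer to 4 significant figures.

ΔP ≈ 117100 Pa

A = πD²/4 = π(0.218)²/4 = 0.03733 m²; mean velocity V = ṁ/(ρA) = 45.11/(1029 · 0.03733) = 1.175 m/s.
Reynolds number Re = ρVD/μ = 1029 · 1.175 · 0.218 / 0.000927 = 2.842e+05.
Re > 4000 → turbulent. Relative roughness ε/D = 0.003/0.218 = 0.0138. Swamee-Jain: f = 0.25/(log₁₀[0.0138/3.7 + 5.74/2.842e+05^0.9])² = 0.25/(log₁₀[0.00372 + 7.09e-05])² = 0.25/(-2.421)² = 0.04264.
Total minor-loss coefficient ΣK = 4·9.8 + 2·1.1 + 2·0.22 = 41.8.
ΔP = [f·L/D + ΣK]·(ρV²/2) = [0.04264·629.4/0.218 + 41.8]·(1029·1.175²/2) = [123.1 + 41.8]·709.7 = 1.171e+05 Pa.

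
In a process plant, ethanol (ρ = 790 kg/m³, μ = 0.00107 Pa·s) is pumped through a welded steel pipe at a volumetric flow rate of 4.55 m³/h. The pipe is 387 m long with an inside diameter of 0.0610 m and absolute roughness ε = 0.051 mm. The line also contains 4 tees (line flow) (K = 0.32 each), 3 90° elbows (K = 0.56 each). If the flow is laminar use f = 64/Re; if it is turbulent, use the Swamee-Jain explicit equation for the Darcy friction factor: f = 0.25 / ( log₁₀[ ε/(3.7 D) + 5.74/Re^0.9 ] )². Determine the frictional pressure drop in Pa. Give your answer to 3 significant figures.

ΔP ≈ 13300 Pa

Q = 4.55 m³/h = 4.55/3600 = 0.001264 m³/s.
Cross-sectional area A = πD²/4 = π(0.061)²/4 = 0.002922 m²; mean velocity V = Q/A = 0.001264/0.002922 = 0.4325 m/s.
Reynolds number Re = ρVD/μ = 790 · 0.4325 · 0.061 / 0.00107 = 1.948e+04.
Re > 4000 → turbulent. Relative roughness ε/D = 5.1e-05/0.061 = 0.000836. Swamee-Jain: f = 0.25/(log₁₀[0.000836/3.7 + 5.74/1.948e+04^0.9])² = 0.25/(log₁₀[0.000226 + 0.000791])² = 0.25/(-2.993)² = 0.02792.
Total minor-loss coefficient ΣK = 4·0.32 + 3·0.56 = 2.96.
ΔP = [f·L/D + ΣK]·(ρV²/2) = [0.02792·387/0.061 + 2.96]·(790·0.4325²/2) = [177.1 + 2.96]·73.88 = 1.33e+04 Pa.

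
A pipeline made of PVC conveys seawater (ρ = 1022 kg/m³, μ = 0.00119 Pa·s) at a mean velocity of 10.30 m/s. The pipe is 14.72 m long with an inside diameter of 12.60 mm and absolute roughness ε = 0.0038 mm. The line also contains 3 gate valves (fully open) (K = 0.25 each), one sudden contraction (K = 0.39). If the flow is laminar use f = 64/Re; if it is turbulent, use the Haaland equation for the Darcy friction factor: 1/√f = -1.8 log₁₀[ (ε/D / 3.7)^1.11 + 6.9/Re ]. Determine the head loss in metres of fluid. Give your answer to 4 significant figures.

h_f ≈ 125.5 m

Reynolds number Re = ρVD/μ = 1022 · 10.3 · 0.0126 / 0.00119 = 1.115e+05.
Re > 4000 → turbulent. Relative roughness ε/D = 3.8e-06/0.0126 = 0.000302. Haaland: 1/√f = -1.8 log₁₀[(0.000302/3.7)^1.11 + 6.9/1.115e+05] = -1.8 log₁₀[2.89e-05 + 6.19e-05] = 7.275, so f = 0.01889.
Total minor-loss coefficient ΣK = 3·0.25 + 1·0.39 = 1.14.
ΔP = [f·L/D + ΣK]·(ρV²/2) = [0.01889·14.72/0.0126 + 1.14]·(1022·10.3²/2) = [22.07 + 1.14]·5.421e+04 = 1.258e+06 Pa.
Head loss h_f = ΔP/(ρg) = 1.258e+06/(1022·9.81) = 125.5 m.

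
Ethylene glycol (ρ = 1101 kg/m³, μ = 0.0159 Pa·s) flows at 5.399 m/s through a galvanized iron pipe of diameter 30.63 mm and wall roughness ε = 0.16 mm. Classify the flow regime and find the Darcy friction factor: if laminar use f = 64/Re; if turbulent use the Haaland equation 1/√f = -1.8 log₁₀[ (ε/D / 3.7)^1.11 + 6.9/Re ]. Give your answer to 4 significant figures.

f ≈ 0.03696

Re = ρVD/μ = 1101·5.399·0.03063/0.0159 = 1.145e+04.
Re > 4000 → turbulent. ε/D = 0.00016/0.03063 = 0.00522; Haaland: 1/√f = -1.8 log₁₀[0.000686 + 0.000603] = 5.202, so f = 0.03696.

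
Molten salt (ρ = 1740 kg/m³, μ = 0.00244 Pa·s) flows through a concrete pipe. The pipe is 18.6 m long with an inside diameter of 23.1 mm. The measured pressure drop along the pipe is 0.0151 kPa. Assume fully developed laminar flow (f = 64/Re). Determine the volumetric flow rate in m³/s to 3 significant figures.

Q ≈ 2.33×10^-6 m³/s

For laminar flow, f = 64/Re with Re = ρVD/μ, so Darcy-Weisbach reduces to ΔP = 32μLV/D². Solving for V: V = ΔP·D²/(32μL) = 15.1·(0.0231)²/(32·0.00244·18.6) = 0.005548 m/s.
Check: Re = ρVD/μ = 1740·0.005548·0.0231/0.00244 = 91.39 < 2300, so the laminar assumption holds.
Q = V·A = 0.005548·(π/4·0.0231²) = 2.325e-06 m³/s = 2.33×10^-6 m³/s.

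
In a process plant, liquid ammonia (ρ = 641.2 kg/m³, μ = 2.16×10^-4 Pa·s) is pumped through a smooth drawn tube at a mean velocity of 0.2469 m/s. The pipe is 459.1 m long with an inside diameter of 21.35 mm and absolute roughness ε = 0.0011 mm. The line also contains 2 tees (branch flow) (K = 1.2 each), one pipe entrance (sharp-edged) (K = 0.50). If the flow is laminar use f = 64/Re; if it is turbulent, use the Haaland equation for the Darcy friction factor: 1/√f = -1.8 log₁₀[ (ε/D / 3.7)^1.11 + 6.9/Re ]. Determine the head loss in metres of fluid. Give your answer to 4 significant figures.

Reynolds number Re = ρVD/μ = 641.2 · 0.2469 · 0.02135 / 0.000216 = 1.565e+04.
Re > 4000 → turbulent. Relative roughness ε/D = 1.1e-06/0.02135 = 5.15e-05. Haaland: 1/√f = -1.8 log₁₀[(5.15e-05/3.7)^1.11 + 6.9/1.565e+04] = -1.8 log₁₀[4.07e-06 + 0.000441] = 6.033, so f = 0.02748.
Total minor-loss coefficient ΣK = 2·1.2 + 1·0.5 = 2.9.
ΔP = [f·L/D + ΣK]·(ρV²/2) = [0.02748·459.1/0.02135 + 2.9]·(641.2·0.2469²/2) = [590.8 + 2.9]·19.54 = 1.16e+04 Pa.
Head loss h_f = ΔP/(ρg) = 1.16e+04/(641.2·9.81) = 1.845 m.

h_f ≈ 1.845 m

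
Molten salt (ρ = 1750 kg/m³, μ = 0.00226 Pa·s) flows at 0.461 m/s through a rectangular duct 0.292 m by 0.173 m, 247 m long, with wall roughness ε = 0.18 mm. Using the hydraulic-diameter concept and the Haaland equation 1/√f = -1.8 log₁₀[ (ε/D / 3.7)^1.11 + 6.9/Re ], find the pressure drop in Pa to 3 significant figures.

Hydraulic diameter D_h = 4A/P = 4·(0.292·0.173)/(2·(0.292+0.173)) = 0.2021/0.93 = 0.2173 m.
Re = ρVD_h/μ = 1750·0.461·0.2173/0.00226 = 7.756e+04.
ε/D_h = 0.00018/0.2173 = 0.000828; Haaland gives 1/√f = -1.8 log₁₀[8.88e-05+8.9e-05] = 6.75, so f = 0.02195.
ΔP = f(L/D_h)(ρV²/2) = 0.02195·247/0.2173·186 = 4640 Pa.

ΔP ≈ 4640 Pa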